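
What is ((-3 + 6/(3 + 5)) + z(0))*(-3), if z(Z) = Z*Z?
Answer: 27/4 ≈ 6.7500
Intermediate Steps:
z(Z) = Z²
((-3 + 6/(3 + 5)) + z(0))*(-3) = ((-3 + 6/(3 + 5)) + 0²)*(-3) = ((-3 + 6/8) + 0)*(-3) = ((-3 + (⅛)*6) + 0)*(-3) = ((-3 + ¾) + 0)*(-3) = (-9/4 + 0)*(-3) = -9/4*(-3) = 27/4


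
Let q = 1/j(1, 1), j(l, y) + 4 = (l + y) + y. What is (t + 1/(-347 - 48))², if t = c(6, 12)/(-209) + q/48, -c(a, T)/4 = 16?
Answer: 1256311447609/15702515769600 ≈ 0.080007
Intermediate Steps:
c(a, T) = -64 (c(a, T) = -4*16 = -64)
j(l, y) = -4 + l + 2*y (j(l, y) = -4 + ((l + y) + y) = -4 + (l + 2*y) = -4 + l + 2*y)
q = -1 (q = 1/(-4 + 1 + 2*1) = 1/(-4 + 1 + 2) = 1/(-1) = -1)
t = 2863/10032 (t = -64/(-209) - 1/48 = -64*(-1/209) - 1*1/48 = 64/209 - 1/48 = 2863/10032 ≈ 0.28539)
(t + 1/(-347 - 48))² = (2863/10032 + 1/(-347 - 48))² = (2863/10032 + 1/(-395))² = (2863/10032 - 1/395)² = (1120853/3962640)² = 1256311447609/15702515769600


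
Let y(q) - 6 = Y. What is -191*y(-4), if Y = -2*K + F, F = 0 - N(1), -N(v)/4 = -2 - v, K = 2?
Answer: 1910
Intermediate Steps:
N(v) = 8 + 4*v (N(v) = -4*(-2 - v) = 8 + 4*v)
F = -12 (F = 0 - (8 + 4*1) = 0 - (8 + 4) = 0 - 1*12 = 0 - 12 = -12)
Y = -16 (Y = -2*2 - 12 = -4 - 12 = -16)
y(q) = -10 (y(q) = 6 - 16 = -10)
-191*y(-4) = -191*(-10) = 1910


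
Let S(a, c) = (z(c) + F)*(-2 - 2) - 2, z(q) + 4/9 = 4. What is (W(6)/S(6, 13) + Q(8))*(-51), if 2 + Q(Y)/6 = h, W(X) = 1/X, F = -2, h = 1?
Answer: 45441/148 ≈ 307.03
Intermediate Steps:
z(q) = 32/9 (z(q) = -4/9 + 4 = 32/9)
Q(Y) = -6 (Q(Y) = -12 + 6*1 = -12 + 6 = -6)
S(a, c) = -74/9 (S(a, c) = (32/9 - 2)*(-2 - 2) - 2 = (14/9)*(-4) - 2 = -56/9 - 2 = -74/9)
(W(6)/S(6, 13) + Q(8))*(-51) = (1/(6*(-74/9)) - 6)*(-51) = ((1/6)*(-9/74) - 6)*(-51) = (-3/148 - 6)*(-51) = -891/148*(-51) = 45441/148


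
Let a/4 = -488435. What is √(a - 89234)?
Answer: I*√2042974 ≈ 1429.3*I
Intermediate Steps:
a = -1953740 (a = 4*(-488435) = -1953740)
√(a - 89234) = √(-1953740 - 89234) = √(-2042974) = I*√2042974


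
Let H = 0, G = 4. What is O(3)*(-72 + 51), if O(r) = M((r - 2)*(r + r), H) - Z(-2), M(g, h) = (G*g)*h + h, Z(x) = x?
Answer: -42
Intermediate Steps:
M(g, h) = h + 4*g*h (M(g, h) = (4*g)*h + h = 4*g*h + h = h + 4*g*h)
O(r) = 2 (O(r) = 0*(1 + 4*((r - 2)*(r + r))) - 1*(-2) = 0*(1 + 4*((-2 + r)*(2*r))) + 2 = 0*(1 + 4*(2*r*(-2 + r))) + 2 = 0*(1 + 8*r*(-2 + r)) + 2 = 0 + 2 = 2)
O(3)*(-72 + 51) = 2*(-72 + 51) = 2*(-21) = -42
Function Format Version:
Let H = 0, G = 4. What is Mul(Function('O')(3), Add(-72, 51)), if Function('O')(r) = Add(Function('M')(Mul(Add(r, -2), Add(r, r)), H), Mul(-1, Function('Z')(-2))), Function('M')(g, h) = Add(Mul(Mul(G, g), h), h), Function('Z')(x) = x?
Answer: -42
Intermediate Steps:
Function('M')(g, h) = Add(h, Mul(4, g, h)) (Function('M')(g, h) = Add(Mul(Mul(4, g), h), h) = Add(Mul(4, g, h), h) = Add(h, Mul(4, g, h)))
Function('O')(r) = 2 (Function('O')(r) = Add(Mul(0, Add(1, Mul(4, Mul(Add(r, -2), Add(r, r))))), Mul(-1, -2)) = Add(Mul(0, Add(1, Mul(4, Mul(Add(-2, r), Mul(2, r))))), 2) = Add(Mul(0, Add(1, Mul(4, Mul(2, r, Add(-2, r))))), 2) = Add(Mul(0, Add(1, Mul(8, r, Add(-2, r)))), 2) = Add(0, 2) = 2)
Mul(Function('O')(3), Add(-72, 51)) = Mul(2, Add(-72, 51)) = Mul(2, -21) = -42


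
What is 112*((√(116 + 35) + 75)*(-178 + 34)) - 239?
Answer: -1209839 - 16128*√151 ≈ -1.4080e+6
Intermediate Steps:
112*((√(116 + 35) + 75)*(-178 + 34)) - 239 = 112*((√151 + 75)*(-144)) - 239 = 112*((75 + √151)*(-144)) - 239 = 112*(-10800 - 144*√151) - 239 = (-1209600 - 16128*√151) - 239 = -1209839 - 16128*√151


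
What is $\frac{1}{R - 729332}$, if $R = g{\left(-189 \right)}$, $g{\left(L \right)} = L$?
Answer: $- \frac{1}{729521} \approx -1.3708 \cdot 10^{-6}$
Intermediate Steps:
$R = -189$
$\frac{1}{R - 729332} = \frac{1}{-189 - 729332} = \frac{1}{-729521} = - \frac{1}{729521}$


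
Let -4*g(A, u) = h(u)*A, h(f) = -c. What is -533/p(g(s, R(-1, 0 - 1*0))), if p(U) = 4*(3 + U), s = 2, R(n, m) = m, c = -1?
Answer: -533/10 ≈ -53.300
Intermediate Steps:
h(f) = 1 (h(f) = -1*(-1) = 1)
g(A, u) = -A/4
p(U) = 12 + 4*U
-533/p(g(s, R(-1, 0 - 1*0))) = -533/(12 + 4*(-1/4*2)) = -533/(12 + 4*(-1/2)) = -533/(12 - 2) = -533/10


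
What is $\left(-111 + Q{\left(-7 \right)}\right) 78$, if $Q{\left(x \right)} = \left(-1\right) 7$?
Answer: $-9204$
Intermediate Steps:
$Q{\left(x \right)} = -7$
$\left(-111 + Q{\left(-7 \right)}\right) 78 = \left(-111 - 7\right) 78 = \left(-118\right) 78 = -9204$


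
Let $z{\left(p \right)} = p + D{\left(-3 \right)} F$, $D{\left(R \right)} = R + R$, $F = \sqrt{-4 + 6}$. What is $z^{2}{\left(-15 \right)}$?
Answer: $297 + 180 \sqrt{2} \approx 551.56$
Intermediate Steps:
$F = \sqrt{2} \approx 1.4142$
$D{\left(R \right)} = 2 R$
$z{\left(p \right)} = p - 6 \sqrt{2}$ ($z{\left(p \right)} = p + 2 \left(-3\right) \sqrt{2} = p - 6 \sqrt{2}$)
$z^{2}{\left(-15 \right)} = \left(-15 - 6 \sqrt{2}\right)^{2}$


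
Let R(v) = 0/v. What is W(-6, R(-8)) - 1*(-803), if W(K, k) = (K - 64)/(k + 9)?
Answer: 7157/9 ≈ 795.22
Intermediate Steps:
R(v) = 0
W(K, k) = (-64 + K)/(9 + k)
W(-6, R(-8)) - 1*(-803) = (-64 - 6)/(9 + 0) - 1*(-803) = -70/9 + 803 = 7157/9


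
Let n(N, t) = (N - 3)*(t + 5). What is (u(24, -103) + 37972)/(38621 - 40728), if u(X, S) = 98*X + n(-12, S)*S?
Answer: 111086/2107 ≈ 52.722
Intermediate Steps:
n(N, t) = (-3 + N)*(5 + t)
u(X, S) = 98*X + S*(-75 - 15*S) (u(X, S) = 98*X + (-15 - 3*S + 5*(-12) - 12*S)*S = 98*X + (-15 - 3*S - 60 - 12*S)*S = 98*X + (-75 - 15*S)*S = 98*X + S*(-75 - 15*S))
(u(24, -103) + 37972)/(38621 - 40728) = ((98*24 - 15*(-103)*(5 - 103)) + 37972)/(38621 - 40728) = ((2352 - 15*(-103)*(-98)) + 37972)/(-2107) = ((2352 - 151410) + 37972)*(-1/2107) = (-149058 + 37972)*(-1/2107) = -111086*(-1/2107) = 111086/2107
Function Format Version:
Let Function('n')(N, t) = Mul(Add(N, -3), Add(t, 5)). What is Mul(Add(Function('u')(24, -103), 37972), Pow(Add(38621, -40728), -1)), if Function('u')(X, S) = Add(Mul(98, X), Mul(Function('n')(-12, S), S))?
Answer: Rational(111086, 2107) ≈ 52.722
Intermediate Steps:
Function('n')(N, t) = Mul(Add(-3, N), Add(5, t))
Function('u')(X, S) = Add(Mul(98, X), Mul(S, Add(-75, Mul(-15, S)))) (Function('u')(X, S) = Add(Mul(98, X), Mul(Add(-15, Mul(-3, S), Mul(5, -12), Mul(-12, S)), S)) = Add(Mul(98, X), Mul(Add(-15, Mul(-3, S), -60, Mul(-12, S)), S)) = Add(Mul(98, X), Mul(Add(-75, Mul(-15, S)), S)) = Add(Mul(98, X), Mul(S, Add(-75, Mul(-15, S)))))
Mul(Add(Function('u')(24, -103), 37972), Pow(Add(38621, -40728), -1)) = Mul(Add(Add(Mul(98, 24), Mul(-15, -103, Add(5, -103))), 37972), Pow(Add(38621, -40728), -1)) = Mul(Add(Add(2352, Mul(-15, -103, -98)), 37972), Pow(-2107, -1)) = Mul(Add(Add(2352, -151410), 37972), Rational(-1, 2107)) = Mul(Add(-149058, 37972), Rational(-1, 2107)) = Mul(-111086, Rational(-1, 2107)) = Rational(111086, 2107)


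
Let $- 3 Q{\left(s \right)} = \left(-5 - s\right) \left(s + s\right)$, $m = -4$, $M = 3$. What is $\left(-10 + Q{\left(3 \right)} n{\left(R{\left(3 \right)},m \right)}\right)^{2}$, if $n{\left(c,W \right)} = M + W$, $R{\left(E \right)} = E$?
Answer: $676$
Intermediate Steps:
$n{\left(c,W \right)} = 3 + W$
$Q{\left(s \right)} = - \frac{2 s \left(-5 - s\right)}{3}$ ($Q{\left(s \right)} = - \frac{\left(-5 - s\right) \left(s + s\right)}{3} = - \frac{\left(-5 - s\right) 2 s}{3} = - \frac{2 s \left(-5 - s\right)}{3}$)
$\left(-10 + Q{\left(3 \right)} n{\left(R{\left(3 \right)},m \right)}\right)^{2} = \left(-10 + \frac{2}{3} \cdot 3 \left(5 + 3\right) \left(3 - 4\right)\right)^{2} = \left(-10 + \frac{2}{3} \cdot 3 \cdot 8 \left(-1\right)\right)^{2} = \left(-10 + 16 \left(-1\right)\right)^{2} = \left(-10 - 16\right)^{2} = \left(-26\right)^{2} = 676$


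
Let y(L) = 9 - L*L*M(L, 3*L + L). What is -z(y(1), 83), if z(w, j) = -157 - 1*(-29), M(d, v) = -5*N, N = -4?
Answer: 128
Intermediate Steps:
M(d, v) = 20 (M(d, v) = -5*(-4) = 20)
y(L) = 9 - 20*L² (y(L) = 9 - L*L*20 = 9 - L²*20 = 9 - 20*L²)
z(w, j) = -128 (z(w, j) = -157 + 29 = -128)
-z(y(1), 83) = -1*(-128) = 128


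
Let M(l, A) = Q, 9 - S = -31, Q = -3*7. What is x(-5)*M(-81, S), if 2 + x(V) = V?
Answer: 147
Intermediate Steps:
x(V) = -2 + V
Q = -21
S = 40 (S = 9 - 1*(-31) = 9 + 31 = 40)
M(l, A) = -21
x(-5)*M(-81, S) = (-2 - 5)*(-21) = -7*(-21) = 147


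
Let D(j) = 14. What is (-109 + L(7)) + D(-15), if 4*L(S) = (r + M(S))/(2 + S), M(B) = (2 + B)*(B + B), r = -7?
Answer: -3301/36 ≈ -91.694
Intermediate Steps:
M(B) = 2*B*(2 + B) (M(B) = (2 + B)*(2*B) = 2*B*(2 + B))
L(S) = (-7 + 2*S*(2 + S))/(4*(2 + S)) (L(S) = ((-7 + 2*S*(2 + S))/(2 + S))/4 = (-7 + 2*S*(2 + S))/(4*(2 + S)))
(-109 + L(7)) + D(-15) = (-109 + (-7 + 2*7*(2 + 7))/(4*(2 + 7))) + 14 = (-109 + (1/4)*(-7 + 2*7*9)/9) + 14 = (-109 + (1/4)*(1/9)*(-7 + 126)) + 14 = (-109 + (1/4)*(1/9)*119) + 14 = (-109 + 119/36) + 14 = -3805/36 + 14 = -3301/36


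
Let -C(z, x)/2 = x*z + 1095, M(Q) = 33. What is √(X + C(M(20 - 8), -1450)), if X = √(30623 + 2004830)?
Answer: √(93510 + √2035453) ≈ 308.12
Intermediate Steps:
C(z, x) = -2190 - 2*x*z (C(z, x) = -2*(x*z + 1095) = -2*(1095 + x*z) = -2190 - 2*x*z)
X = √2035453 ≈ 1426.7
√(X + C(M(20 - 8), -1450)) = √(√2035453 + (-2190 - 2*(-1450)*33)) = √(√2035453 + (-2190 + 95700)) = √(√2035453 + 93510) = √(93510 + √2035453)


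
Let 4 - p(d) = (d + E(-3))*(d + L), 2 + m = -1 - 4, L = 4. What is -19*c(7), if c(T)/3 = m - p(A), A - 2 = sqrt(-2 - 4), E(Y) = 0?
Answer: 285 - 456*I*sqrt(6) ≈ 285.0 - 1117.0*I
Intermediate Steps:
m = -7 (m = -2 + (-1 - 4) = -2 - 5 = -7)
A = 2 + I*sqrt(6) (A = 2 + sqrt(-2 - 4) = 2 + sqrt(-6) = 2 + I*sqrt(6) ≈ 2.0 + 2.4495*I)
p(d) = 4 - d*(4 + d) (p(d) = 4 - (d + 0)*(d + 4) = 4 - d*(4 + d))
c(T) = -9 + 3*(2 + I*sqrt(6))**2 + 12*I*sqrt(6) (c(T) = 3*(-7 - (4 - (2 + I*sqrt(6))**2 - 4*(2 + I*sqrt(6)))) = 3*(-7 - (4 - (2 + I*sqrt(6))**2 + (-8 - 4*I*sqrt(6)))) = 3*(-7 - (-4 - (2 + I*sqrt(6))**2 - 4*I*sqrt(6))) = 3*(-7 + (4 + (2 + I*sqrt(6))**2 + 4*I*sqrt(6))) = 3*(-3 + (2 + I*sqrt(6))**2 + 4*I*sqrt(6)) = -9 + 3*(2 + I*sqrt(6))**2 + 12*I*sqrt(6))
-19*c(7) = -19*(-15 + 24*I*sqrt(6)) = 285 - 456*I*sqrt(6)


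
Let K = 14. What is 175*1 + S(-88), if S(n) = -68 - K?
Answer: 93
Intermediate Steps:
S(n) = -82 (S(n) = -68 - 1*14 = -68 - 14 = -82)
175*1 + S(-88) = 175*1 - 82 = 175 - 82 = 93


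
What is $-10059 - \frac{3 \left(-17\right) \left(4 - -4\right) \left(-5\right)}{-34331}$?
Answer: $- \frac{345333489}{34331} \approx -10059.0$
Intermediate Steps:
$-10059 - \frac{3 \left(-17\right) \left(4 - -4\right) \left(-5\right)}{-34331} = -10059 - - 51 \left(4 + 4\right) \left(-5\right) \left(- \frac{1}{34331}\right) = -10059 - - 51 \cdot 8 \left(-5\right) \left(- \frac{1}{34331}\right) = -10059 - \left(-51\right) \left(-40\right) \left(- \frac{1}{34331}\right) = -10059 - 2040 \left(- \frac{1}{34331}\right) = -10059 - - \frac{2040}{34331} = -10059 + \frac{2040}{34331} = - \frac{345333489}{34331}$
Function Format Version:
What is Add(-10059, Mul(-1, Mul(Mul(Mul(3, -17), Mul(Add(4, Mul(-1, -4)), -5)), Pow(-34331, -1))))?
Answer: Rational(-345333489, 34331) ≈ -10059.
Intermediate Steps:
Add(-10059, Mul(-1, Mul(Mul(Mul(3, -17), Mul(Add(4, Mul(-1, -4)), -5)), Pow(-34331, -1)))) = Add(-10059, Mul(-1, Mul(Mul(-51, Mul(Add(4, 4), -5)), Rational(-1, 34331)))) = Add(-10059, Mul(-1, Mul(Mul(-51, Mul(8, -5)), Rational(-1, 34331)))) = Add(-10059, Mul(-1, Mul(Mul(-51, -40), Rational(-1, 34331)))) = Add(-10059, Mul(-1, Mul(2040, Rational(-1, 34331)))) = Add(-10059, Mul(-1, Rational(-2040, 34331))) = Add(-10059, Rational(2040, 34331)) = Rational(-345333489, 34331)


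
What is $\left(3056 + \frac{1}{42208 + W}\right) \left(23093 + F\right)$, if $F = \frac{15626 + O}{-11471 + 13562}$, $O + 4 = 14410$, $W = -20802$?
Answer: $\frac{1053590954304605}{14919982} \approx 7.0616 \cdot 10^{7}$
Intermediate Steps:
$O = 14406$ ($O = -4 + 14410 = 14406$)
$F = \frac{30032}{2091}$ ($F = \frac{15626 + 14406}{-11471 + 13562} = \frac{30032}{2091} \approx 14.363$)
$\left(3056 + \frac{1}{42208 + W}\right) \left(23093 + F\right) = \left(3056 + \frac{1}{42208 - 20802}\right) \left(23093 + \frac{30032}{2091}\right) = \left(3056 + \frac{1}{21406}\right) \frac{48317495}{2091} = \frac{65416737}{21406} \cdot \frac{48317495}{2091} = \frac{1053590954304605}{14919982}$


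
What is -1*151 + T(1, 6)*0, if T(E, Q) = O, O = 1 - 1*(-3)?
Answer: -151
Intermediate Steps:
O = 4 (O = 1 + 3 = 4)
T(E, Q) = 4
-1*151 + T(1, 6)*0 = -1*151 + 4*0 = -151 + 0 = -151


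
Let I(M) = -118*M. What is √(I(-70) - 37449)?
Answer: 17*I*√101 ≈ 170.85*I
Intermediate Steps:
√(I(-70) - 37449) = √(-118*(-70) - 37449) = √(8260 - 37449) = √(-29189) = 17*I*√101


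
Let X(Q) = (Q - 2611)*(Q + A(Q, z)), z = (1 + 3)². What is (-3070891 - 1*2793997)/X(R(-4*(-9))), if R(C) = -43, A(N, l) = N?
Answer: -1466222/57061 ≈ -25.696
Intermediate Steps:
z = 16 (z = 4² = 16)
X(Q) = 2*Q*(-2611 + Q) (X(Q) = (Q - 2611)*(Q + Q) = (-2611 + Q)*(2*Q) = 2*Q*(-2611 + Q))
(-3070891 - 1*2793997)/X(R(-4*(-9))) = (-3070891 - 1*2793997)/((2*(-43)*(-2611 - 43))) = (-3070891 - 2793997)/((2*(-43)*(-2654))) = -5864888/228244 = -5864888*1/228244 = -1466222/57061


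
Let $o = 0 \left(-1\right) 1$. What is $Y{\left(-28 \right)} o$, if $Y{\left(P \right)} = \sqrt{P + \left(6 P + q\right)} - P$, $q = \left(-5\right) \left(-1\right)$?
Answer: $0$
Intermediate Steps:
$q = 5$
$o = 0$ ($o = 0 \cdot 1 = 0$)
$Y{\left(P \right)} = \sqrt{5 + 7 P} - P$ ($Y{\left(P \right)} = \sqrt{P + \left(6 P + 5\right)} - P = \sqrt{P + \left(5 + 6 P\right)} - P = \sqrt{5 + 7 P} - P$)
$Y{\left(-28 \right)} o = \left(\sqrt{5 + 7 \left(-28\right)} - -28\right) 0 = \left(\sqrt{5 - 196} + 28\right) 0 = \left(\sqrt{-191} + 28\right) 0 = \left(i \sqrt{191} + 28\right) 0 = \left(28 + i \sqrt{191}\right) 0 = 0$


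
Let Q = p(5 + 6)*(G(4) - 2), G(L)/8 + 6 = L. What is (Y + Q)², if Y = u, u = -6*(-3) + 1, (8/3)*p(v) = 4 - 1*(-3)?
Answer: 12769/16 ≈ 798.06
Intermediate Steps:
G(L) = -48 + 8*L
p(v) = 21/8 (p(v) = 3*(4 - 1*(-3))/8 = 3*(4 + 3)/8 = (3/8)*7 = 21/8)
u = 19 (u = 18 + 1 = 19)
Q = -189/4 (Q = 21*((-48 + 8*4) - 2)/8 = 21*((-48 + 32) - 2)/8 = 21*(-16 - 2)/8 = (21/8)*(-18) = -189/4 ≈ -47.250)
Y = 19
(Y + Q)² = (19 - 189/4)² = (-113/4)² = 12769/16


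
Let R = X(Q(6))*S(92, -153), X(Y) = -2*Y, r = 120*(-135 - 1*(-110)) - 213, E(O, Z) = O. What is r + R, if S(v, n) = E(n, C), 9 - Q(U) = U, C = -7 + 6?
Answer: -2295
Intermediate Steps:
C = -1
r = -3213 (r = 120*(-135 + 110) - 213 = 120*(-25) - 213 = -3000 - 213 = -3213)
Q(U) = 9 - U
S(v, n) = n
R = 918 (R = -2*(9 - 1*6)*(-153) = -2*(9 - 6)*(-153) = -2*3*(-153) = -6*(-153) = 918)
r + R = -3213 + 918 = -2295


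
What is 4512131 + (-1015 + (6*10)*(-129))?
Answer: 4503376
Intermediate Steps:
4512131 + (-1015 + (6*10)*(-129)) = 4512131 + (-1015 + 60*(-129)) = 4512131 + (-1015 - 7740) = 4512131 - 8755 = 4503376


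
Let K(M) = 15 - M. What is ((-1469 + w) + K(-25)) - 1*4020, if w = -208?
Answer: -5657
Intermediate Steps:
((-1469 + w) + K(-25)) - 1*4020 = ((-1469 - 208) + (15 - 1*(-25))) - 1*4020 = (-1677 + (15 + 25)) - 4020 = (-1677 + 40) - 4020 = -1637 - 4020 = -5657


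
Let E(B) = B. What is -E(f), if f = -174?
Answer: 174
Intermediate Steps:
-E(f) = -1*(-174) = 174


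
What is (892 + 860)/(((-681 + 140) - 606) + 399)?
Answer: -438/187 ≈ -2.3422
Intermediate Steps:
(892 + 860)/(((-681 + 140) - 606) + 399) = 1752/((-541 - 606) + 399) = 1752/(-1147 + 399) = 1752/(-748) = 1752*(-1/748) = -438/187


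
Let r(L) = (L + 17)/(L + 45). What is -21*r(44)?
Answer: -1281/89 ≈ -14.393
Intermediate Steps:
r(L) = (17 + L)/(45 + L)
-21*r(44) = -21*(17 + 44)/(45 + 44) = -21*61/89 = -1281/89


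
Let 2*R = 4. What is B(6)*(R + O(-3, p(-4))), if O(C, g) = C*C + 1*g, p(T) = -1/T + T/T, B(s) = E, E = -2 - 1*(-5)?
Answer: 147/4 ≈ 36.750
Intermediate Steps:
E = 3 (E = -2 + 5 = 3)
B(s) = 3
p(T) = 1 - 1/T (p(T) = -1/T + 1 = 1 - 1/T)
O(C, g) = g + C**2 (O(C, g) = C**2 + g = g + C**2)
R = 2 (R = (1/2)*4 = 2)
B(6)*(R + O(-3, p(-4))) = 3*(2 + ((-1 - 4)/(-4) + (-3)**2)) = 3*(2 + (-1/4*(-5) + 9)) = 3*(2 + (5/4 + 9)) = 3*(2 + 41/4) = 3*(49/4) = 147/4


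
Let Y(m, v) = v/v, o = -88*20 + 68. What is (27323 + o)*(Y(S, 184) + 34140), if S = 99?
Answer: 875067971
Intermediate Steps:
o = -1692 (o = -1760 + 68 = -1692)
Y(m, v) = 1
(27323 + o)*(Y(S, 184) + 34140) = (27323 - 1692)*(1 + 34140) = 25631*34141 = 875067971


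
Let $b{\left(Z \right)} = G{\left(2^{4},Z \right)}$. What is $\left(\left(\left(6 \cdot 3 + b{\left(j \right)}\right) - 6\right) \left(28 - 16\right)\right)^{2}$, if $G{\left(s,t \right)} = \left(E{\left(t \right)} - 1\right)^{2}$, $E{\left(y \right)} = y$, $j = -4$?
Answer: $197136$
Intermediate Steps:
$G{\left(s,t \right)} = \left(-1 + t\right)^{2}$ ($G{\left(s,t \right)} = \left(t - 1\right)^{2} = \left(-1 + t\right)^{2}$)
$b{\left(Z \right)} = \left(-1 + Z\right)^{2}$
$\left(\left(\left(6 \cdot 3 + b{\left(j \right)}\right) - 6\right) \left(28 - 16\right)\right)^{2} = \left(\left(\left(6 \cdot 3 + \left(-1 - 4\right)^{2}\right) - 6\right) \left(28 - 16\right)\right)^{2} = \left(\left(\left(18 + \left(-5\right)^{2}\right) - 6\right) 12\right)^{2} = \left(\left(\left(18 + 25\right) - 6\right) 12\right)^{2} = \left(\left(43 - 6\right) 12\right)^{2} = \left(37 \cdot 12\right)^{2} = 444^{2} = 197136$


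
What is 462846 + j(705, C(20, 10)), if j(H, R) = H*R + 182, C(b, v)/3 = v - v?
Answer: 463028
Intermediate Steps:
C(b, v) = 0 (C(b, v) = 3*(v - v) = 3*0 = 0)
j(H, R) = 182 + H*R
462846 + j(705, C(20, 10)) = 462846 + (182 + 705*0) = 462846 + (182 + 0) = 462846 + 182 = 463028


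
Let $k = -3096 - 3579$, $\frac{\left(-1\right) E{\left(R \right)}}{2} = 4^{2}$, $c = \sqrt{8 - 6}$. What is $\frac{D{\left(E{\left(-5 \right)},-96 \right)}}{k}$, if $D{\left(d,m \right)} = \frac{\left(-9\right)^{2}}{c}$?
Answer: $- \frac{27 \sqrt{2}}{4450} \approx -0.0085806$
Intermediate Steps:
$c = \sqrt{2} \approx 1.4142$
$E{\left(R \right)} = -32$ ($E{\left(R \right)} = - 2 \cdot 4^{2} = \left(-2\right) 16 = -32$)
$D{\left(d,m \right)} = \frac{81 \sqrt{2}}{2}$ ($D{\left(d,m \right)} = \frac{\left(-9\right)^{2}}{\sqrt{2}} = 81 \frac{\sqrt{2}}{2} = \frac{81 \sqrt{2}}{2}$)
$k = -6675$
$\frac{D{\left(E{\left(-5 \right)},-96 \right)}}{k} = \frac{\frac{81}{2} \sqrt{2}}{-6675} = \frac{81 \sqrt{2}}{2} \left(- \frac{1}{6675}\right) = - \frac{27 \sqrt{2}}{4450}$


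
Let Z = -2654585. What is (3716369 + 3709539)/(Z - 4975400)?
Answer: -7425908/7629985 ≈ -0.97325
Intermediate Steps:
(3716369 + 3709539)/(Z - 4975400) = (3716369 + 3709539)/(-2654585 - 4975400) = 7425908/(-7629985) = 7425908*(-1/7629985) = -7425908/7629985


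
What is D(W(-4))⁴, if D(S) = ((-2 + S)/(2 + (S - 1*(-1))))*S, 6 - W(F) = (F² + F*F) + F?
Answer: 77720518656/130321 ≈ 5.9638e+5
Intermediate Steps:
W(F) = 6 - F - 2*F² (W(F) = 6 - ((F² + F*F) + F) = 6 - ((F² + F²) + F) = 6 - (2*F² + F) = 6 - (F + 2*F²) = 6 + (-F - 2*F²) = 6 - F - 2*F²)
D(S) = S*(-2 + S)/(3 + S) (D(S) = ((-2 + S)/(2 + (S + 1)))*S = ((-2 + S)/(2 + (1 + S)))*S = ((-2 + S)/(3 + S))*S = S*(-2 + S)/(3 + S))
D(W(-4))⁴ = ((6 - 1*(-4) - 2*(-4)²)*(-2 + (6 - 1*(-4) - 2*(-4)²))/(3 + (6 - 1*(-4) - 2*(-4)²)))⁴ = ((6 + 4 - 2*16)*(-2 + (6 + 4 - 2*16))/(3 + (6 + 4 - 2*16)))⁴ = ((6 + 4 - 32)*(-2 + (6 + 4 - 32))/(3 + (6 + 4 - 32)))⁴ = (-22*(-2 - 22)/(3 - 22))⁴ = (-22*(-24)/(-19))⁴ = (-22*(-1/19)*(-24))⁴ = (-528/19)⁴ = 77720518656/130321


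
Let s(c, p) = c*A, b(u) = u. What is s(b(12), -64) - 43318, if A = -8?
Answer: -43414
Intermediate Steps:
s(c, p) = -8*c (s(c, p) = c*(-8) = -8*c)
s(b(12), -64) - 43318 = -8*12 - 43318 = -96 - 43318 = -43414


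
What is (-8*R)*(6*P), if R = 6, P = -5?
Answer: 1440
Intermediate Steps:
(-8*R)*(6*P) = (-8*6)*(6*(-5)) = -48*(-30) = 1440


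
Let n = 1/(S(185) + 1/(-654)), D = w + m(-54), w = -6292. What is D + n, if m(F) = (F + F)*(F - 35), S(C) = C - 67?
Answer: 256208374/77171 ≈ 3320.0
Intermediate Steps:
S(C) = -67 + C
m(F) = 2*F*(-35 + F) (m(F) = (2*F)*(-35 + F) = 2*F*(-35 + F))
D = 3320 (D = -6292 + 2*(-54)*(-35 - 54) = -6292 + 2*(-54)*(-89) = -6292 + 9612 = 3320)
n = 654/77171 (n = 1/((-67 + 185) + 1/(-654)) = 1/(118 - 1/654) = 1/(77171/654) = 654/77171 ≈ 0.0084747)
D + n = 3320 + 654/77171 = 256208374/77171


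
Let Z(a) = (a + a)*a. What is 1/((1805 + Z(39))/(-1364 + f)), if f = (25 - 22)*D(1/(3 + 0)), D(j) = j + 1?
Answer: -1360/4847 ≈ -0.28059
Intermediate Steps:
Z(a) = 2*a² (Z(a) = (2*a)*a = 2*a²)
D(j) = 1 + j
f = 4 (f = (25 - 22)*(1 + 1/(3 + 0)) = 3*(1 + 1/3) = 3*(1 + ⅓) = 3*(4/3) = 4)
1/((1805 + Z(39))/(-1364 + f)) = 1/((1805 + 2*39²)/(-1364 + 4)) = 1/((1805 + 2*1521)/(-1360)) = 1/((1805 + 3042)*(-1/1360)) = 1/(4847*(-1/1360)) = 1/(-4847/1360) = -1360/4847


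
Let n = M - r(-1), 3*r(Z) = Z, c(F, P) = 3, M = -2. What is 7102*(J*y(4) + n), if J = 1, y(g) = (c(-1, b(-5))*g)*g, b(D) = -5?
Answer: 987178/3 ≈ 3.2906e+5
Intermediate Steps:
r(Z) = Z/3
y(g) = 3*g**2 (y(g) = (3*g)*g = 3*g**2)
n = -5/3 (n = -2 - (-1)/3 = -2 - 1*(-1/3) = -2 + 1/3 = -5/3 ≈ -1.6667)
7102*(J*y(4) + n) = 7102*(1*(3*4**2) - 5/3) = 7102*(1*(3*16) - 5/3) = 7102*(1*48 - 5/3) = 7102*(48 - 5/3) = 7102*(139/3) = 987178/3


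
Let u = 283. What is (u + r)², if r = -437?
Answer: 23716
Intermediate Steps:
(u + r)² = (283 - 437)² = (-154)² = 23716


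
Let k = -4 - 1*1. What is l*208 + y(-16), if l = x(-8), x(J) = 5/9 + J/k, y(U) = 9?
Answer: 20581/45 ≈ 457.36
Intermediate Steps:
k = -5 (k = -4 - 1 = -5)
x(J) = 5/9 - J/5 (x(J) = 5/9 + J/(-5) = 5*(1/9) + J*(-1/5) = 5/9 - J/5)
l = 97/45 (l = 5/9 - 1/5*(-8) = 5/9 + 8/5 = 97/45 ≈ 2.1556)
l*208 + y(-16) = (97/45)*208 + 9 = 20176/45 + 9 = 20581/45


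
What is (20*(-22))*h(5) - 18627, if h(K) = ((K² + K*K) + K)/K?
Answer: -23467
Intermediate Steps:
h(K) = (K + 2*K²)/K (h(K) = ((K² + K²) + K)/K = (2*K² + K)/K = (K + 2*K²)/K)
(20*(-22))*h(5) - 18627 = (20*(-22))*(1 + 2*5) - 18627 = -440*(1 + 10) - 18627 = -440*11 - 18627 = -4840 - 18627 = -23467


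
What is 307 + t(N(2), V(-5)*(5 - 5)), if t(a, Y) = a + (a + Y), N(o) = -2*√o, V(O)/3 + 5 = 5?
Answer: 307 - 4*√2 ≈ 301.34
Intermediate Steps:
V(O) = 0 (V(O) = -15 + 3*5 = -15 + 15 = 0)
t(a, Y) = Y + 2*a (t(a, Y) = a + (Y + a) = Y + 2*a)
307 + t(N(2), V(-5)*(5 - 5)) = 307 + (0*(5 - 5) + 2*(-2*√2)) = 307 + (0*0 - 4*√2) = 307 + (0 - 4*√2) = 307 - 4*√2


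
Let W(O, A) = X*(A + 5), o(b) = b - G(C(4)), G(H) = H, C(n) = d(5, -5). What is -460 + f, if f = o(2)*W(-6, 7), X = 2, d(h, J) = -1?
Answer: -388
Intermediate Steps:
C(n) = -1
o(b) = 1 + b (o(b) = b - 1*(-1) = b + 1 = 1 + b)
W(O, A) = 10 + 2*A (W(O, A) = 2*(A + 5) = 2*(5 + A) = 10 + 2*A)
f = 72 (f = (1 + 2)*(10 + 2*7) = 3*(10 + 14) = 3*24 = 72)
-460 + f = -460 + 72 = -388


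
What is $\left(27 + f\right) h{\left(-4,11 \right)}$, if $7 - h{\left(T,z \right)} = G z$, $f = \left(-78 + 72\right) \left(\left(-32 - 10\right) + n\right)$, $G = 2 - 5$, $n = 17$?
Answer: $7080$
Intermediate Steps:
$G = -3$
$f = 150$ ($f = \left(-78 + 72\right) \left(\left(-32 - 10\right) + 17\right) = - 6 \left(\left(-32 - 10\right) + 17\right) = - 6 \left(-42 + 17\right) = \left(-6\right) \left(-25\right) = 150$)
$h{\left(T,z \right)} = 7 + 3 z$ ($h{\left(T,z \right)} = 7 - - 3 z = 7 + 3 z$)
$\left(27 + f\right) h{\left(-4,11 \right)} = \left(27 + 150\right) \left(7 + 3 \cdot 11\right) = 177 \left(7 + 33\right) = 177 \cdot 40 = 7080$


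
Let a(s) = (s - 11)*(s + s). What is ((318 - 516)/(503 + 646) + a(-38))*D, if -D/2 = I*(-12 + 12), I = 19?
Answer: 0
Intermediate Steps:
a(s) = 2*s*(-11 + s) (a(s) = (-11 + s)*(2*s) = 2*s*(-11 + s))
D = 0 (D = -38*(-12 + 12) = -38*0 = -2*0 = 0)
((318 - 516)/(503 + 646) + a(-38))*D = ((318 - 516)/(503 + 646) + 2*(-38)*(-11 - 38))*0 = (-198/1149 + 2*(-38)*(-49))*0 = (-198*1/1149 + 3724)*0 = (-66/383 + 3724)*0 = (1426226/383)*0 = 0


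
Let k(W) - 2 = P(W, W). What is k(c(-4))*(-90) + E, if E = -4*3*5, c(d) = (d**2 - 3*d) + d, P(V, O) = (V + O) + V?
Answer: -6720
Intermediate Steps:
P(V, O) = O + 2*V (P(V, O) = (O + V) + V = O + 2*V)
c(d) = d**2 - 2*d
E = -60 (E = -12*5 = -60)
k(W) = 2 + 3*W (k(W) = 2 + (W + 2*W) = 2 + 3*W)
k(c(-4))*(-90) + E = (2 + 3*(-4*(-2 - 4)))*(-90) - 60 = (2 + 3*(-4*(-6)))*(-90) - 60 = (2 + 3*24)*(-90) - 60 = (2 + 72)*(-90) - 60 = 74*(-90) - 60 = -6660 - 60 = -6720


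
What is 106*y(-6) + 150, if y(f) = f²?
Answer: 3966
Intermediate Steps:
106*y(-6) + 150 = 106*(-6)² + 150 = 106*36 + 150 = 3816 + 150 = 3966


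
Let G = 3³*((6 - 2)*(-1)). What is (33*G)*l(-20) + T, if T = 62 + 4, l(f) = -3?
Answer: 10758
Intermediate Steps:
T = 66
G = -108 (G = 27*(4*(-1)) = 27*(-4) = -108)
(33*G)*l(-20) + T = (33*(-108))*(-3) + 66 = -3564*(-3) + 66 = 10692 + 66 = 10758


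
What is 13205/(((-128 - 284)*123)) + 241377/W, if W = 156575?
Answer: 10164447977/7934594700 ≈ 1.2810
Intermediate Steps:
13205/(((-128 - 284)*123)) + 241377/W = 13205/(((-128 - 284)*123)) + 241377/156575 = 13205/((-412*123)) + 241377*(1/156575) = 13205/(-50676) + 241377/156575 = 13205*(-1/50676) + 241377/156575 = -13205/50676 + 241377/156575 = 10164447977/7934594700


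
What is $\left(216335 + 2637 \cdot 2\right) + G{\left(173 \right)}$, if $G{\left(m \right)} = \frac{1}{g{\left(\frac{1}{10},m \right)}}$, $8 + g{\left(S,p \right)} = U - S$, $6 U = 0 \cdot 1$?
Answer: $\frac{17950319}{81} \approx 2.2161 \cdot 10^{5}$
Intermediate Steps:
$U = 0$ ($U = \frac{0 \cdot 1}{6} = \frac{1}{6} \cdot 0 = 0$)
$g{\left(S,p \right)} = -8 - S$ ($g{\left(S,p \right)} = -8 + \left(0 - S\right) = -8 - S$)
$G{\left(m \right)} = - \frac{10}{81}$ ($G{\left(m \right)} = \frac{1}{-8 - \frac{1}{10}} = \frac{1}{- \frac{81}{10}} = - \frac{10}{81}$)
$\left(216335 + 2637 \cdot 2\right) + G{\left(173 \right)} = \left(216335 + 2637 \cdot 2\right) - \frac{10}{81} = \left(216335 + 5274\right) - \frac{10}{81} = 221609 - \frac{10}{81} = \frac{17950319}{81}$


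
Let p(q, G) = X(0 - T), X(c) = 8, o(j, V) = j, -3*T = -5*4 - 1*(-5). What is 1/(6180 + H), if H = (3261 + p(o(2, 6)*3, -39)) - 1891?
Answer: 1/7558 ≈ 0.00013231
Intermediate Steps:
T = 5 (T = -(-5*4 - 1*(-5))/3 = -(-20 + 5)/3 = -1/3*(-15) = 5)
p(q, G) = 8
H = 1378 (H = (3261 + 8) - 1891 = 3269 - 1891 = 1378)
1/(6180 + H) = 1/(6180 + 1378) = 1/7558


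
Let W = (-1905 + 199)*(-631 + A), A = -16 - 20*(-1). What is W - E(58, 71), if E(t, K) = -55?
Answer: 1069717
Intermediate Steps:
A = 4 (A = -16 + 20 = 4)
W = 1069662 (W = (-1905 + 199)*(-631 + 4) = -1706*(-627) = 1069662)
W - E(58, 71) = 1069662 - 1*(-55) = 1069662 + 55 = 1069717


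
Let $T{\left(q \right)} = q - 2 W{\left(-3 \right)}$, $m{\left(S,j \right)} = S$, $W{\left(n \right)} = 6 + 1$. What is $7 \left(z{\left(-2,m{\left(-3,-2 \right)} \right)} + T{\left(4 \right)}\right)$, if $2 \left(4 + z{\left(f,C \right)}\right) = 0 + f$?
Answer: $-105$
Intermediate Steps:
$W{\left(n \right)} = 7$
$z{\left(f,C \right)} = -4 + \frac{f}{2}$ ($z{\left(f,C \right)} = -4 + \frac{0 + f}{2} = -4 + \frac{f}{2}$)
$T{\left(q \right)} = -14 + q$ ($T{\left(q \right)} = q - 14 = -14 + q$)
$7 \left(z{\left(-2,m{\left(-3,-2 \right)} \right)} + T{\left(4 \right)}\right) = 7 \left(\left(-4 + \frac{1}{2} \left(-2\right)\right) + \left(-14 + 4\right)\right) = 7 \left(\left(-4 - 1\right) - 10\right) = 7 \left(-5 - 10\right) = 7 \left(-15\right) = -105$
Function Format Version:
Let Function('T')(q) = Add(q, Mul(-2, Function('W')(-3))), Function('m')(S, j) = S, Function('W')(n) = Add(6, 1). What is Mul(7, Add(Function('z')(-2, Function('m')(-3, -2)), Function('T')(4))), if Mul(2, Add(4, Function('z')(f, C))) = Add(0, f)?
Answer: -105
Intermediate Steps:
Function('W')(n) = 7
Function('z')(f, C) = Add(-4, Mul(Rational(1, 2), f)) (Function('z')(f, C) = Add(-4, Mul(Rational(1, 2), Add(0, f))) = Add(-4, Mul(Rational(1, 2), f)))
Function('T')(q) = Add(-14, q) (Function('T')(q) = Add(q, Mul(-2, 7)) = Add(q, -14) = Add(-14, q))
Mul(7, Add(Function('z')(-2, Function('m')(-3, -2)), Function('T')(4))) = Mul(7, Add(Add(-4, Mul(Rational(1, 2), -2)), Add(-14, 4))) = Mul(7, Add(Add(-4, -1), -10)) = Mul(7, Add(-5, -10)) = Mul(7, -15) = -105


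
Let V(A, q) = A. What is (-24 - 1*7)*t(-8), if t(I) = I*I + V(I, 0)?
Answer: -1736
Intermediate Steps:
t(I) = I + I² (t(I) = I*I + I = I² + I = I + I²)
(-24 - 1*7)*t(-8) = (-24 - 1*7)*(-8*(1 - 8)) = (-24 - 7)*(-8*(-7)) = -31*56 = -1736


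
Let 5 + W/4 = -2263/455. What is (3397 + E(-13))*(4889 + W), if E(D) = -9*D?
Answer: 1107584186/65 ≈ 1.7040e+7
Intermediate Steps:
W = -18152/455 (W = -20 + 4*(-2263/455) = -20 - 9052/455 = -18152/455 ≈ -39.895)
(3397 + E(-13))*(4889 + W) = (3397 - 9*(-13))*(4889 - 18152/455) = (3397 + 117)*(2206343/455) = 3514*(2206343/455) = 1107584186/65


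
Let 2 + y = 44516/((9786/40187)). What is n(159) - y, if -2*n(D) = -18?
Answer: -127775489/699 ≈ -1.8280e+5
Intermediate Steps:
n(D) = 9 (n(D) = -½*(-18) = 9)
y = 127781780/699 (y = -2 + 44516/((9786/40187)) = -2 + 44516/((9786*(1/40187))) = -2 + 44516/(1398/5741) = -2 + 44516*(5741/1398) = -2 + 127783178/699 = 127781780/699 ≈ 1.8281e+5)
n(159) - y = 9 - 1*127781780/699 = 9 - 127781780/699 = -127775489/699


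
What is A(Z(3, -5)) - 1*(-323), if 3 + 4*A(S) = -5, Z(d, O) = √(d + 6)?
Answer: 321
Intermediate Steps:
Z(d, O) = √(6 + d)
A(S) = -2 (A(S) = -¾ + (¼)*(-5) = -¾ - 5/4 = -2)
A(Z(3, -5)) - 1*(-323) = -2 - 1*(-323) = -2 + 323 = 321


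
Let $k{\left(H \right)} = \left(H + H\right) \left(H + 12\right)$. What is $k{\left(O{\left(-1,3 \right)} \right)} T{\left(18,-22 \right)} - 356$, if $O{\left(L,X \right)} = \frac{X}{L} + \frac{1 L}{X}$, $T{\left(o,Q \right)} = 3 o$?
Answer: $-3476$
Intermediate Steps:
$O{\left(L,X \right)} = \frac{L}{X} + \frac{X}{L}$ ($O{\left(L,X \right)} = \frac{X}{L} + \frac{L}{X} = \frac{L}{X} + \frac{X}{L}$)
$k{\left(H \right)} = 2 H \left(12 + H\right)$
$k{\left(O{\left(-1,3 \right)} \right)} T{\left(18,-22 \right)} - 356 = 2 \left(- \frac{1}{3} + \frac{3}{-1}\right) \left(12 + \left(- \frac{1}{3} + \frac{3}{-1}\right)\right) 3 \cdot 18 - 356 = 2 \left(\left(-1\right) \frac{1}{3} + 3 \left(-1\right)\right) \left(12 + \left(\left(-1\right) \frac{1}{3} + 3 \left(-1\right)\right)\right) 54 - 356 = 2 \left(- \frac{1}{3} - 3\right) \left(12 - \frac{10}{3}\right) 54 - 356 = 2 \left(- \frac{10}{3}\right) \left(12 - \frac{10}{3}\right) 54 - 356 = 2 \left(- \frac{10}{3}\right) \frac{26}{3} \cdot 54 - 356 = \left(- \frac{520}{9}\right) 54 - 356 = -3120 - 356 = -3476$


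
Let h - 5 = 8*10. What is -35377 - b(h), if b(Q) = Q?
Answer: -35462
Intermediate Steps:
h = 85 (h = 5 + 8*10 = 5 + 80 = 85)
-35377 - b(h) = -35377 - 1*85 = -35377 - 85 = -35462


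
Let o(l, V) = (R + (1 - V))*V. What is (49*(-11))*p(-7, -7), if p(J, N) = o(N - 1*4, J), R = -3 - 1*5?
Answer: 0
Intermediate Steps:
R = -8 (R = -3 - 5 = -8)
o(l, V) = V*(-7 - V) (o(l, V) = (-8 + (1 - V))*V = (-7 - V)*V = V*(-7 - V))
p(J, N) = -J*(7 + J)
(49*(-11))*p(-7, -7) = (49*(-11))*(-1*(-7)*(7 - 7)) = -(-539)*(-7)*0 = -539*0 = 0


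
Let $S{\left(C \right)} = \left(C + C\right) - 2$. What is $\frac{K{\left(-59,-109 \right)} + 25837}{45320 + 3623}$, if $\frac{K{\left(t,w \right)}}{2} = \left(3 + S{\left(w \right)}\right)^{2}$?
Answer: $\frac{120015}{48943} \approx 2.4521$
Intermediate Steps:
$S{\left(C \right)} = -2 + 2 C$ ($S{\left(C \right)} = 2 C - 2 = -2 + 2 C$)
$K{\left(t,w \right)} = 2 \left(1 + 2 w\right)^{2}$ ($K{\left(t,w \right)} = 2 \left(3 + \left(-2 + 2 w\right)\right)^{2} = 2 \left(1 + 2 w\right)^{2}$)
$\frac{K{\left(-59,-109 \right)} + 25837}{45320 + 3623} = \frac{2 \left(1 + 2 \left(-109\right)\right)^{2} + 25837}{45320 + 3623} = \frac{2 \left(1 - 218\right)^{2} + 25837}{48943} = \left(2 \left(-217\right)^{2} + 25837\right) \frac{1}{48943} = \left(2 \cdot 47089 + 25837\right) \frac{1}{48943} = \left(94178 + 25837\right) \frac{1}{48943} = 120015 \cdot \frac{1}{48943} = \frac{120015}{48943}$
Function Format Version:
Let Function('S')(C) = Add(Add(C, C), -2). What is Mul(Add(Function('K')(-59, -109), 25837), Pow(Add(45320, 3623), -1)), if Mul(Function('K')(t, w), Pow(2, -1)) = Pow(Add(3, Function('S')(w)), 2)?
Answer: Rational(120015, 48943) ≈ 2.4521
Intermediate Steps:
Function('S')(C) = Add(-2, Mul(2, C)) (Function('S')(C) = Add(Mul(2, C), -2) = Add(-2, Mul(2, C)))
Function('K')(t, w) = Mul(2, Pow(Add(1, Mul(2, w)), 2)) (Function('K')(t, w) = Mul(2, Pow(Add(3, Add(-2, Mul(2, w))), 2)) = Mul(2, Pow(Add(1, Mul(2, w)), 2)))
Mul(Add(Function('K')(-59, -109), 25837), Pow(Add(45320, 3623), -1)) = Mul(Add(Mul(2, Pow(Add(1, Mul(2, -109)), 2)), 25837), Pow(Add(45320, 3623), -1)) = Mul(Add(Mul(2, Pow(Add(1, -218), 2)), 25837), Pow(48943, -1)) = Mul(Add(Mul(2, Pow(-217, 2)), 25837), Rational(1, 48943)) = Mul(Add(Mul(2, 47089), 25837), Rational(1, 48943)) = Mul(Add(94178, 25837), Rational(1, 48943)) = Mul(120015, Rational(1, 48943)) = Rational(120015, 48943)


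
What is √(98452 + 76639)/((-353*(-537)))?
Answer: √175091/189561 ≈ 0.0022074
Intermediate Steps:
√(98452 + 76639)/((-353*(-537))) = √175091/189561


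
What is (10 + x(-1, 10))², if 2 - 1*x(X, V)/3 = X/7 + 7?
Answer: 1024/49 ≈ 20.898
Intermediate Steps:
x(X, V) = -15 - 3*X/7 (x(X, V) = 6 - 3*(X/7 + 7) = 6 - 3*(7 + X/7) = 6 + (-21 - 3*X/7) = -15 - 3*X/7)
(10 + x(-1, 10))² = (10 + (-15 - 3/7*(-1)))² = (10 + (-15 + 3/7))² = (10 - 102/7)² = (-32/7)² = 1024/49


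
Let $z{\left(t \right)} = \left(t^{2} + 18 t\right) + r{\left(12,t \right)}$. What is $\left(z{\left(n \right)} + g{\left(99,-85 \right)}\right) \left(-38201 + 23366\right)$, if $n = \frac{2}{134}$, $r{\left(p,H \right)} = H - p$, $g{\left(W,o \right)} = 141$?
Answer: $- \frac{8609566425}{4489} \approx -1.9179 \cdot 10^{6}$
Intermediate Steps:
$n = \frac{1}{67}$ ($n = 2 \cdot \frac{1}{134} = \frac{1}{67} \approx 0.014925$)
$z{\left(t \right)} = -12 + t^{2} + 19 t$ ($z{\left(t \right)} = \left(t^{2} + 18 t\right) + \left(t - 12\right) = \left(t^{2} + 18 t\right) + \left(-12 + t\right) = -12 + t^{2} + 19 t$)
$\left(z{\left(n \right)} + g{\left(99,-85 \right)}\right) \left(-38201 + 23366\right) = \left(\left(-12 + \left(\frac{1}{67}\right)^{2} + 19 \cdot \frac{1}{67}\right) + 141\right) \left(-38201 + 23366\right) = \left(\left(-12 + \frac{1}{4489} + \frac{19}{67}\right) + 141\right) \left(-14835\right) = \left(- \frac{52594}{4489} + 141\right) \left(-14835\right) = \frac{580355}{4489} \left(-14835\right) = - \frac{8609566425}{4489}$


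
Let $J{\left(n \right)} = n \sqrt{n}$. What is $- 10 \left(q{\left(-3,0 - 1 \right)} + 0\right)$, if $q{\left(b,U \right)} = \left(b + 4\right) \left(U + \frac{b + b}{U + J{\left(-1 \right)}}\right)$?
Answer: $-20 + 30 i \approx -20.0 + 30.0 i$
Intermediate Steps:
$J{\left(n \right)} = n^{\frac{3}{2}}$
$q{\left(b,U \right)} = \left(4 + b\right) \left(U + \frac{2 b}{U - i}\right)$ ($q{\left(b,U \right)} = \left(b + 4\right) \left(U + \frac{b + b}{U + \left(-1\right)^{\frac{3}{2}}}\right) = \left(4 + b\right) \left(U + \frac{2 b}{U - i}\right)$)
$- 10 \left(q{\left(-3,0 - 1 \right)} + 0\right) = - 10 \left(\frac{2 \left(-3\right)^{2} + 4 \left(0 - 1\right)^{2} + 8 \left(-3\right) - 3 \left(0 - 1\right)^{2} - 4 i \left(0 - 1\right) - i \left(0 - 1\right) \left(-3\right)}{\left(0 - 1\right) - i} + 0\right) = - 10 \left(\frac{2 \cdot 9 + 4 \left(0 + \left(-4 + 3\right)\right)^{2} - 24 - 3 \left(0 + \left(-4 + 3\right)\right)^{2} - 4 i \left(0 + \left(-4 + 3\right)\right) - i \left(0 + \left(-4 + 3\right)\right) \left(-3\right)}{\left(0 + \left(-4 + 3\right)\right) - i} + 0\right) = - 10 \left(\frac{18 + 4 \left(0 - 1\right)^{2} - 24 - 3 \left(0 - 1\right)^{2} - 4 i \left(0 - 1\right) - i \left(0 - 1\right) \left(-3\right)}{\left(0 - 1\right) - i} + 0\right) = - 10 \left(\frac{18 + 4 \left(-1\right)^{2} - 24 - 3 \left(-1\right)^{2} - 4 i \left(-1\right) - i \left(-1\right) \left(-3\right)}{-1 - i} + 0\right) = - 10 \left(\frac{-1 + i}{2} \left(18 + 4 \cdot 1 - 24 - 3 + 4 i - 3 i\right) + 0\right) = - 10 \left(\frac{-1 + i}{2} \left(18 + 4 - 24 - 3 + 4 i - 3 i\right) + 0\right) = - 10 \left(\frac{-1 + i}{2} \left(-5 + i\right) + 0\right) = - 10 \left(\frac{\left(-1 + i\right) \left(-5 + i\right)}{2} + 0\right) = - 10 \frac{\left(-1 + i\right) \left(-5 + i\right)}{2} = - 5 \left(-1 + i\right) \left(-5 + i\right)$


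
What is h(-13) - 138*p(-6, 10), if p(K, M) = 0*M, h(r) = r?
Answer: -13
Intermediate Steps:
p(K, M) = 0
h(-13) - 138*p(-6, 10) = -13 - 138*0 = -13 + 0 = -13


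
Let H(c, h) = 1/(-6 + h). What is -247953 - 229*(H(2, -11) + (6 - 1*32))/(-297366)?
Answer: -1253457562013/5055222 ≈ -2.4795e+5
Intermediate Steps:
-247953 - 229*(H(2, -11) + (6 - 1*32))/(-297366) = -247953 - 229*(1/(-6 - 11) + (6 - 1*32))/(-297366) = -247953 - 229*(1/(-17) + (6 - 32))*(-1)/297366 = -247953 - 229*(-1/17 - 26)*(-1)/297366 = -247953 - 229*(-443/17)*(-1)/297366 = -247953 - (-101447)*(-1)/(17*297366) = -247953 - 1*101447/5055222 = -247953 - 101447/5055222 = -1253457562013/5055222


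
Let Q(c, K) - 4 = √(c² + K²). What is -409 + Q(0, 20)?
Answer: -385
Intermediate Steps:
Q(c, K) = 4 + √(K² + c²) (Q(c, K) = 4 + √(c² + K²) = 4 + √(K² + c²))
-409 + Q(0, 20) = -409 + (4 + √(20² + 0²)) = -409 + (4 + √(400 + 0)) = -409 + (4 + √400) = -409 + (4 + 20) = -409 + 24 = -385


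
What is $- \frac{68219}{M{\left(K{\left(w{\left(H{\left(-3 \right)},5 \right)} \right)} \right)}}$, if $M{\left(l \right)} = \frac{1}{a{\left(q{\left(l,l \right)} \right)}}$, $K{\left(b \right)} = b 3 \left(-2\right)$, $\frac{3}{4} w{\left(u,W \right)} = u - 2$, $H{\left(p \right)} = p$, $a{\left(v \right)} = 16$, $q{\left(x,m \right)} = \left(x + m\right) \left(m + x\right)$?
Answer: $-1091504$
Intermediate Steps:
$q{\left(x,m \right)} = \left(m + x\right)^{2}$ ($q{\left(x,m \right)} = \left(m + x\right) \left(m + x\right) = \left(m + x\right)^{2}$)
$w{\left(u,W \right)} = - \frac{8}{3} + \frac{4 u}{3}$ ($w{\left(u,W \right)} = \frac{4 \left(u - 2\right)}{3} = \frac{4 \left(-2 + u\right)}{3} = - \frac{8}{3} + \frac{4 u}{3}$)
$K{\left(b \right)} = - 6 b$ ($K{\left(b \right)} = 3 b \left(-2\right) = - 6 b$)
$M{\left(l \right)} = \frac{1}{16}$
$- \frac{68219}{M{\left(K{\left(w{\left(H{\left(-3 \right)},5 \right)} \right)} \right)}} = - 68219 \frac{1}{\frac{1}{16}} = \left(-68219\right) 16 = -1091504$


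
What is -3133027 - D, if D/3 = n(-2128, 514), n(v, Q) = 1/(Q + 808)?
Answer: -4141861697/1322 ≈ -3.1330e+6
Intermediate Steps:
n(v, Q) = 1/(808 + Q)
D = 3/1322 (D = 3/(808 + 514) = 3/1322 ≈ 0.0022693)
-3133027 - D = -3133027 - 1*3/1322 = -3133027 - 3/1322 = -4141861697/1322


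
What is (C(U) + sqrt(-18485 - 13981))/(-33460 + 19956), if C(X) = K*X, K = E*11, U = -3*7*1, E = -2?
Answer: -231/6752 - I*sqrt(32466)/13504 ≈ -0.034212 - 0.013343*I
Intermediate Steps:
U = -21 (U = -21*1 = -21)
K = -22 (K = -2*11 = -22)
C(X) = -22*X
(C(U) + sqrt(-18485 - 13981))/(-33460 + 19956) = (-22*(-21) + sqrt(-18485 - 13981))/(-33460 + 19956) = (462 + sqrt(-32466))/(-13504) = (462 + I*sqrt(32466))*(-1/13504) = -231/6752 - I*sqrt(32466)/13504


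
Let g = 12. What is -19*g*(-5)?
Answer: 1140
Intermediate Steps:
-19*g*(-5) = -19*12*(-5) = -228*(-5) = 1140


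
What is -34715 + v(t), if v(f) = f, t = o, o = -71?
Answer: -34786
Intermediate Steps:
t = -71
-34715 + v(t) = -34715 - 71 = -34786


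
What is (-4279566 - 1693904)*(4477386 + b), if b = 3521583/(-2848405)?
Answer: -15236416609582454418/569681 ≈ -2.6746e+13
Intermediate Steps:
b = -3521583/2848405 (b = 3521583*(-1/2848405) = -3521583/2848405 ≈ -1.2363)
(-4279566 - 1693904)*(4477386 + b) = (-4279566 - 1693904)*(4477386 - 3521583/2848405) = -5973470*12753405147747/2848405 = -15236416609582454418/569681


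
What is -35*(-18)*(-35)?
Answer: -22050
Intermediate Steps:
-35*(-18)*(-35) = 630*(-35) = -22050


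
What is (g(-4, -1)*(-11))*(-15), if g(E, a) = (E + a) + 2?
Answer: -495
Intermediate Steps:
g(E, a) = 2 + E + a
(g(-4, -1)*(-11))*(-15) = ((2 - 4 - 1)*(-11))*(-15) = -3*(-11)*(-15) = 33*(-15) = -495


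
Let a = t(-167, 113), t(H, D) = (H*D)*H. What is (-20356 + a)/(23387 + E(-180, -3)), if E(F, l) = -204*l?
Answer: 3131101/23999 ≈ 130.47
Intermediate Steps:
t(H, D) = D*H² (t(H, D) = (D*H)*H = D*H²)
a = 3151457 (a = 113*(-167)² = 113*27889 = 3151457)
(-20356 + a)/(23387 + E(-180, -3)) = (-20356 + 3151457)/(23387 - 204*(-3)) = 3131101/(23387 + 612) = 3131101/23999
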